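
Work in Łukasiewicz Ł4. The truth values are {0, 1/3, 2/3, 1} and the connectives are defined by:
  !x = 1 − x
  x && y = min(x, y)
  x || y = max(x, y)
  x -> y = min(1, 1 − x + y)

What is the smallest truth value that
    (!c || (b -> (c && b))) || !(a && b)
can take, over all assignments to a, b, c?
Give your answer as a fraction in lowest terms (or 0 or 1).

Take a = 1/3, b = 2/3, c = 1/3:
!c = !1/3 = 2/3
c && b = 1/3 && 2/3 = 1/3
b -> (c && b) = 2/3 -> 1/3 = 2/3
!c || (b -> (c && b)) = 2/3 || 2/3 = 2/3
a && b = 1/3 && 2/3 = 1/3
!(a && b) = !1/3 = 2/3
(!c || (b -> (c && b))) || !(a && b) = 2/3 || 2/3 = 2/3
No assignment yields a value below 2/3, so this is the minimum.

2/3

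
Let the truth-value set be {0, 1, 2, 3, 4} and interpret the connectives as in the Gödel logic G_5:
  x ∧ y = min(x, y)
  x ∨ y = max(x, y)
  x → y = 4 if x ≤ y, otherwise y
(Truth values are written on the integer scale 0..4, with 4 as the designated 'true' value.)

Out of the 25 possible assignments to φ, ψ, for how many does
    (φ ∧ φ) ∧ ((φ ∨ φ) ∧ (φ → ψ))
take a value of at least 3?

value 4: 1 assignment (counts)
value 3: 3 assignments (counts)
value 2: 5 assignments
value 1: 7 assignments
value 0: 9 assignments
So 4 of the 25 assignments meet the threshold.

4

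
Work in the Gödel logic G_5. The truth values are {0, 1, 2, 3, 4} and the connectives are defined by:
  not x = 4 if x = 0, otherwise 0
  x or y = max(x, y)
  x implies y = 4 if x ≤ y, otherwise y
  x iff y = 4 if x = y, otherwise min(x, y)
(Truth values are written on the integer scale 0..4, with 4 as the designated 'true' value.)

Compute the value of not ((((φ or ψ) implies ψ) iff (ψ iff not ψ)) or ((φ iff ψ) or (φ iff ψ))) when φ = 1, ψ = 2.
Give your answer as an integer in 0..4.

φ or ψ = 1 or 2 = 2
(φ or ψ) implies ψ = 2 implies 2 = 4
not ψ = not 2 = 0
ψ iff not ψ = 2 iff 0 = 0
((φ or ψ) implies ψ) iff (ψ iff not ψ) = 4 iff 0 = 0
φ iff ψ = 1 iff 2 = 1
φ iff ψ = 1 iff 2 = 1
(φ iff ψ) or (φ iff ψ) = 1 or 1 = 1
(((φ or ψ) implies ψ) iff (ψ iff not ψ)) or ((φ iff ψ) or (φ iff ψ)) = 0 or 1 = 1
not ((((φ or ψ) implies ψ) iff (ψ iff not ψ)) or ((φ iff ψ) or (φ iff ψ))) = not 1 = 0

0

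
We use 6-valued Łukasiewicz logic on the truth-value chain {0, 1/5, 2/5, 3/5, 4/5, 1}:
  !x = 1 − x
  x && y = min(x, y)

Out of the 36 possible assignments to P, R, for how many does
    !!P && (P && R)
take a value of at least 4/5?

value 1: 1 assignment (counts)
value 4/5: 3 assignments (counts)
value 3/5: 5 assignments
value 2/5: 7 assignments
value 1/5: 9 assignments
value 0: 11 assignments
So 4 of the 36 assignments meet the threshold.

4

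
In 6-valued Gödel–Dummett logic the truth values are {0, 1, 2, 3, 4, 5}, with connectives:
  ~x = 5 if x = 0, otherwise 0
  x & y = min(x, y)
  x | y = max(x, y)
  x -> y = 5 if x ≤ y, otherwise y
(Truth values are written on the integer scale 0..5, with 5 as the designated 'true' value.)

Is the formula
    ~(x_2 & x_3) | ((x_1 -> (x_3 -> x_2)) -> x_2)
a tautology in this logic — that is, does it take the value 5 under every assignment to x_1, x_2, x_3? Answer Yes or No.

Counterexample: take x_1 = 0, x_2 = 1, x_3 = 1.
x_2 & x_3 = 1 & 1 = 1
~(x_2 & x_3) = ~1 = 0
x_3 -> x_2 = 1 -> 1 = 5
x_1 -> (x_3 -> x_2) = 0 -> 5 = 5
(x_1 -> (x_3 -> x_2)) -> x_2 = 5 -> 1 = 1
~(x_2 & x_3) | ((x_1 -> (x_3 -> x_2)) -> x_2) = 0 | 1 = 1
This gives 1 ≠ 5.

No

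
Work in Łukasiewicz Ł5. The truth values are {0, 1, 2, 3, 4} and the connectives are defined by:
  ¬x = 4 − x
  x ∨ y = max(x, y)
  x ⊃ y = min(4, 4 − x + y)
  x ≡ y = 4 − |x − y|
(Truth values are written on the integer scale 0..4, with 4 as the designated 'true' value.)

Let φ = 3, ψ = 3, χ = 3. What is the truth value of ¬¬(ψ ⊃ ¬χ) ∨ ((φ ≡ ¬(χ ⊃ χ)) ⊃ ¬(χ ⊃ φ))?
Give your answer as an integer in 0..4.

3

¬χ = ¬3 = 1
ψ ⊃ ¬χ = 3 ⊃ 1 = 2
¬(ψ ⊃ ¬χ) = ¬2 = 2
¬¬(ψ ⊃ ¬χ) = ¬2 = 2
χ ⊃ χ = 3 ⊃ 3 = 4
¬(χ ⊃ χ) = ¬4 = 0
φ ≡ ¬(χ ⊃ χ) = 3 ≡ 0 = 1
χ ⊃ φ = 3 ⊃ 3 = 4
¬(χ ⊃ φ) = ¬4 = 0
(φ ≡ ¬(χ ⊃ χ)) ⊃ ¬(χ ⊃ φ) = 1 ⊃ 0 = 3
¬¬(ψ ⊃ ¬χ) ∨ ((φ ≡ ¬(χ ⊃ χ)) ⊃ ¬(χ ⊃ φ)) = 2 ∨ 3 = 3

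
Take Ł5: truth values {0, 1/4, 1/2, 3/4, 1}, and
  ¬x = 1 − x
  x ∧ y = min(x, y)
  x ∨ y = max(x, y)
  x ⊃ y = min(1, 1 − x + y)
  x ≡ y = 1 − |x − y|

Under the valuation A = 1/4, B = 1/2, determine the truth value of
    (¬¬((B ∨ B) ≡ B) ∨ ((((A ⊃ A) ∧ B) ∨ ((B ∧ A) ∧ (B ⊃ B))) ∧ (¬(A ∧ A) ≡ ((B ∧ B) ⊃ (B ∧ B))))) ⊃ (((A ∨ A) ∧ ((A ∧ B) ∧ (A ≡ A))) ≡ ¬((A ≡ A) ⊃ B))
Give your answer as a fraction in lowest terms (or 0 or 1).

B ∨ B = 1/2 ∨ 1/2 = 1/2
(B ∨ B) ≡ B = 1/2 ≡ 1/2 = 1
¬((B ∨ B) ≡ B) = ¬1 = 0
¬¬((B ∨ B) ≡ B) = ¬0 = 1
A ⊃ A = 1/4 ⊃ 1/4 = 1
(A ⊃ A) ∧ B = 1 ∧ 1/2 = 1/2
B ∧ A = 1/2 ∧ 1/4 = 1/4
B ⊃ B = 1/2 ⊃ 1/2 = 1
(B ∧ A) ∧ (B ⊃ B) = 1/4 ∧ 1 = 1/4
((A ⊃ A) ∧ B) ∨ ((B ∧ A) ∧ (B ⊃ B)) = 1/2 ∨ 1/4 = 1/2
A ∧ A = 1/4 ∧ 1/4 = 1/4
¬(A ∧ A) = ¬1/4 = 3/4
B ∧ B = 1/2 ∧ 1/2 = 1/2
B ∧ B = 1/2 ∧ 1/2 = 1/2
(B ∧ B) ⊃ (B ∧ B) = 1/2 ⊃ 1/2 = 1
¬(A ∧ A) ≡ ((B ∧ B) ⊃ (B ∧ B)) = 3/4 ≡ 1 = 3/4
(((A ⊃ A) ∧ B) ∨ ((B ∧ A) ∧ (B ⊃ B))) ∧ (¬(A ∧ A) ≡ ((B ∧ B) ⊃ (B ∧ B))) = 1/2 ∧ 3/4 = 1/2
¬¬((B ∨ B) ≡ B) ∨ ((((A ⊃ A) ∧ B) ∨ ((B ∧ A) ∧ (B ⊃ B))) ∧ (¬(A ∧ A) ≡ ((B ∧ B) ⊃ (B ∧ B)))) = 1 ∨ 1/2 = 1
A ∨ A = 1/4 ∨ 1/4 = 1/4
A ∧ B = 1/4 ∧ 1/2 = 1/4
A ≡ A = 1/4 ≡ 1/4 = 1
(A ∧ B) ∧ (A ≡ A) = 1/4 ∧ 1 = 1/4
(A ∨ A) ∧ ((A ∧ B) ∧ (A ≡ A)) = 1/4 ∧ 1/4 = 1/4
A ≡ A = 1/4 ≡ 1/4 = 1
(A ≡ A) ⊃ B = 1 ⊃ 1/2 = 1/2
¬((A ≡ A) ⊃ B) = ¬1/2 = 1/2
((A ∨ A) ∧ ((A ∧ B) ∧ (A ≡ A))) ≡ ¬((A ≡ A) ⊃ B) = 1/4 ≡ 1/2 = 3/4
(¬¬((B ∨ B) ≡ B) ∨ ((((A ⊃ A) ∧ B) ∨ ((B ∧ A) ∧ (B ⊃ B))) ∧ (¬(A ∧ A) ≡ ((B ∧ B) ⊃ (B ∧ B))))) ⊃ (((A ∨ A) ∧ ((A ∧ B) ∧ (A ≡ A))) ≡ ¬((A ≡ A) ⊃ B)) = 1 ⊃ 3/4 = 3/4

3/4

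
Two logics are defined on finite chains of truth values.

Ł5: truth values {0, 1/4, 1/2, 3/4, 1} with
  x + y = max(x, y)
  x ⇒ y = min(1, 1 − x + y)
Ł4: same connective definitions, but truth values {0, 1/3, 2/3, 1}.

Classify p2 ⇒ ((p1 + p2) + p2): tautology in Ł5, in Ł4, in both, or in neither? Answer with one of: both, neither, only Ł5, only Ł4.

both

In Ł5: every assignment gives 1 — tautology.
In Ł4: every assignment gives 1 — tautology.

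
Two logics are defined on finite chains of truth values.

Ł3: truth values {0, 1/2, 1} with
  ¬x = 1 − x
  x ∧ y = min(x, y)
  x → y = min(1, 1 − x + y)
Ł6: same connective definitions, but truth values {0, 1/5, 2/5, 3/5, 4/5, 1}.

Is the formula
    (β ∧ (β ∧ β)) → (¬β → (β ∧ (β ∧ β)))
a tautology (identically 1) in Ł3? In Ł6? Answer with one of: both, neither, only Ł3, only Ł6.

In Ł3: every assignment gives 1 — tautology.
In Ł6: every assignment gives 1 — tautology.

both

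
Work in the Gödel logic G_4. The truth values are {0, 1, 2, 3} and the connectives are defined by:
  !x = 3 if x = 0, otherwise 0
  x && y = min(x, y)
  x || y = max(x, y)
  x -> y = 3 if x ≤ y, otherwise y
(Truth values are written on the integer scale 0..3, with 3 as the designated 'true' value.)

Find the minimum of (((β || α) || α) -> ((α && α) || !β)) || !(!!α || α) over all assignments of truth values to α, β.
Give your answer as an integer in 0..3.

Take α = 1, β = 2:
β || α = 2 || 1 = 2
(β || α) || α = 2 || 1 = 2
α && α = 1 && 1 = 1
!β = !2 = 0
(α && α) || !β = 1 || 0 = 1
((β || α) || α) -> ((α && α) || !β) = 2 -> 1 = 1
!α = !1 = 0
!!α = !0 = 3
!!α || α = 3 || 1 = 3
!(!!α || α) = !3 = 0
(((β || α) || α) -> ((α && α) || !β)) || !(!!α || α) = 1 || 0 = 1
No assignment yields a value below 1, so this is the minimum.

1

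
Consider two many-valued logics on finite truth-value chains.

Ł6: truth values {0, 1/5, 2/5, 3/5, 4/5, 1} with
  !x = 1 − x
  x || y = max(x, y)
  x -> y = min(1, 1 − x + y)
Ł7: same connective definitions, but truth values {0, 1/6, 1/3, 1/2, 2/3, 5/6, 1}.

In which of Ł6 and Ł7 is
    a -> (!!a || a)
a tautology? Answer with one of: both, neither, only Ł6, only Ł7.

In Ł6: every assignment gives 1 — tautology.
In Ł7: every assignment gives 1 — tautology.

both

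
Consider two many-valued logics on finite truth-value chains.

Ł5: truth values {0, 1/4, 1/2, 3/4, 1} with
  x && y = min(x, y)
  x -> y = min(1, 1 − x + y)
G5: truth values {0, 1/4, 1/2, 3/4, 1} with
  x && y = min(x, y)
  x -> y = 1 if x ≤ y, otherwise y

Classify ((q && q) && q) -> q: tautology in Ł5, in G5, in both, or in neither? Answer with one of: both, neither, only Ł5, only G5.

both

In Ł5: every assignment gives 1 — tautology.
In G5: every assignment gives 1 — tautology.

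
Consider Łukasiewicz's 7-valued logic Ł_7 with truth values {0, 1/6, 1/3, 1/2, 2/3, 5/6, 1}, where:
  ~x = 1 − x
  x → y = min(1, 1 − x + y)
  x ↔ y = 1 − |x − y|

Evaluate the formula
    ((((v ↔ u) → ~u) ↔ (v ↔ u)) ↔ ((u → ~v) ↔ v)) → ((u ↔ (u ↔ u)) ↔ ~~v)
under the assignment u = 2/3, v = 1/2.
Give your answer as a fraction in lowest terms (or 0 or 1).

5/6

v ↔ u = 1/2 ↔ 2/3 = 5/6
~u = ~2/3 = 1/3
(v ↔ u) → ~u = 5/6 → 1/3 = 1/2
v ↔ u = 1/2 ↔ 2/3 = 5/6
((v ↔ u) → ~u) ↔ (v ↔ u) = 1/2 ↔ 5/6 = 2/3
~v = ~1/2 = 1/2
u → ~v = 2/3 → 1/2 = 5/6
(u → ~v) ↔ v = 5/6 ↔ 1/2 = 2/3
(((v ↔ u) → ~u) ↔ (v ↔ u)) ↔ ((u → ~v) ↔ v) = 2/3 ↔ 2/3 = 1
u ↔ u = 2/3 ↔ 2/3 = 1
u ↔ (u ↔ u) = 2/3 ↔ 1 = 2/3
~v = ~1/2 = 1/2
~~v = ~1/2 = 1/2
(u ↔ (u ↔ u)) ↔ ~~v = 2/3 ↔ 1/2 = 5/6
((((v ↔ u) → ~u) ↔ (v ↔ u)) ↔ ((u → ~v) ↔ v)) → ((u ↔ (u ↔ u)) ↔ ~~v) = 1 → 5/6 = 5/6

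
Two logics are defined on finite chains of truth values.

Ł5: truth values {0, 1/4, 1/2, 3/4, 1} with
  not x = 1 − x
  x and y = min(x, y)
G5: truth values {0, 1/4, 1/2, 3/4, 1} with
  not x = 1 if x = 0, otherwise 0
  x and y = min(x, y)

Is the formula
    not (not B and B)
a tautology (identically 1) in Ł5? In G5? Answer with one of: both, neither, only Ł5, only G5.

In Ł5: at B = 1/4 the value is 3/4 — not a tautology.
In G5: every assignment gives 1 — tautology.

only G5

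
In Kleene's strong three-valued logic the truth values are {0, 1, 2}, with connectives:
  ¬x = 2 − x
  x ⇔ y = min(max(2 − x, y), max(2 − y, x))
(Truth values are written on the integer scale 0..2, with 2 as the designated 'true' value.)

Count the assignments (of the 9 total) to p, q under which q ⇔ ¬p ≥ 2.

p = 0, q = 0 ↦ 0  <
p = 0, q = 1 ↦ 1  <
p = 0, q = 2 ↦ 2  ≥
p = 1, q = 0 ↦ 1  <
p = 1, q = 1 ↦ 1  <
p = 1, q = 2 ↦ 1  <
p = 2, q = 0 ↦ 2  ≥
p = 2, q = 1 ↦ 1  <
p = 2, q = 2 ↦ 0  <
So 2 of the 9 assignments meet the threshold.

2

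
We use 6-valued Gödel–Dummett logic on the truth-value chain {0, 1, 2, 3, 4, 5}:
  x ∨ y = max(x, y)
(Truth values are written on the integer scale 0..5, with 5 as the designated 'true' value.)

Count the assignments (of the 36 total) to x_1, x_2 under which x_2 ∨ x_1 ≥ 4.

20

value 5: 11 assignments (counts)
value 4: 9 assignments (counts)
value 3: 7 assignments
value 2: 5 assignments
value 1: 3 assignments
value 0: 1 assignment
So 20 of the 36 assignments meet the threshold.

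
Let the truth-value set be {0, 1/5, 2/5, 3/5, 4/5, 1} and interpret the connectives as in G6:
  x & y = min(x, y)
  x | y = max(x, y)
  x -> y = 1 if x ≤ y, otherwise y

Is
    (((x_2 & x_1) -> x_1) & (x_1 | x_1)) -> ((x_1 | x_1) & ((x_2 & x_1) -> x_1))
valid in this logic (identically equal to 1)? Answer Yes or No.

Yes

At x_1 = 1/5, x_2 = 1, for instance:
x_2 & x_1 = 1 & 1/5 = 1/5
(x_2 & x_1) -> x_1 = 1/5 -> 1/5 = 1
x_1 | x_1 = 1/5 | 1/5 = 1/5
((x_2 & x_1) -> x_1) & (x_1 | x_1) = 1 & 1/5 = 1/5
(x_1 | x_1) & ((x_2 & x_1) -> x_1) = 1/5 & 1 = 1/5
(((x_2 & x_1) -> x_1) & (x_1 | x_1)) -> ((x_1 | x_1) & ((x_2 & x_1) -> x_1)) = 1/5 -> 1/5 = 1
and checking the remaining 35 assignments likewise gives ≥ 1 in every case.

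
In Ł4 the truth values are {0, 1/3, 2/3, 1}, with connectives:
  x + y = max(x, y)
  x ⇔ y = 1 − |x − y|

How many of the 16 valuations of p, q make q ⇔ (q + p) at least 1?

10

p = 0, q = 0 ↦ 1  ≥
p = 0, q = 1/3 ↦ 1  ≥
p = 0, q = 2/3 ↦ 1  ≥
p = 0, q = 1 ↦ 1  ≥
p = 1/3, q = 0 ↦ 2/3  <
p = 1/3, q = 1/3 ↦ 1  ≥
p = 1/3, q = 2/3 ↦ 1  ≥
p = 1/3, q = 1 ↦ 1  ≥
p = 2/3, q = 0 ↦ 1/3  <
p = 2/3, q = 1/3 ↦ 2/3  <
p = 2/3, q = 2/3 ↦ 1  ≥
p = 2/3, q = 1 ↦ 1  ≥
p = 1, q = 0 ↦ 0  <
p = 1, q = 1/3 ↦ 1/3  <
p = 1, q = 2/3 ↦ 2/3  <
p = 1, q = 1 ↦ 1  ≥
So 10 of the 16 assignments meet the threshold.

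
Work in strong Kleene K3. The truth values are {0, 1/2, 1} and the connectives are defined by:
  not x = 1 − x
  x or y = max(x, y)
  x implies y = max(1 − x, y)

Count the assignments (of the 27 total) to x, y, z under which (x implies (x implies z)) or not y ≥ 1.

19

value 1: 19 assignments (counts)
value 1/2: 7 assignments
value 0: 1 assignment
So 19 of the 27 assignments meet the threshold.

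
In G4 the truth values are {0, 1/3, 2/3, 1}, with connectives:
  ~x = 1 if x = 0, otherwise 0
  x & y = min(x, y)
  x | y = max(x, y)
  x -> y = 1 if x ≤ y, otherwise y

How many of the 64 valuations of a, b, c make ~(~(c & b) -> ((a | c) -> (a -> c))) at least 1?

value 1: 12 assignments (counts)
value 0: 52 assignments
So 12 of the 64 assignments meet the threshold.

12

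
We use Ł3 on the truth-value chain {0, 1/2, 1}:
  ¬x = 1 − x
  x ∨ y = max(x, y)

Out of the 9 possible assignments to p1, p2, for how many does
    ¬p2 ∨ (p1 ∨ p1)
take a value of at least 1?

p1 = 0, p2 = 0 ↦ 1  ≥
p1 = 0, p2 = 1/2 ↦ 1/2  <
p1 = 0, p2 = 1 ↦ 0  <
p1 = 1/2, p2 = 0 ↦ 1  ≥
p1 = 1/2, p2 = 1/2 ↦ 1/2  <
p1 = 1/2, p2 = 1 ↦ 1/2  <
p1 = 1, p2 = 0 ↦ 1  ≥
p1 = 1, p2 = 1/2 ↦ 1  ≥
p1 = 1, p2 = 1 ↦ 1  ≥
So 5 of the 9 assignments meet the threshold.

5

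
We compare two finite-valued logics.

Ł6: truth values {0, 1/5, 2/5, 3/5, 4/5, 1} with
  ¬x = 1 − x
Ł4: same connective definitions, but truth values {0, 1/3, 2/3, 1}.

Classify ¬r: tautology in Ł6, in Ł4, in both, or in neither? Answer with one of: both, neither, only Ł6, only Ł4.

neither

In Ł6: at r = 1/5 the value is 4/5 — not a tautology.
In Ł4: at r = 1/3 the value is 2/3 — not a tautology.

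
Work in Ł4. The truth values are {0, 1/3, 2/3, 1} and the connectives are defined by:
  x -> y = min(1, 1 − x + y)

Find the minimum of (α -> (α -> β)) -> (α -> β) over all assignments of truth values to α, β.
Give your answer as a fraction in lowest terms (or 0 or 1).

Take α = 1/3, β = 0:
α -> β = 1/3 -> 0 = 2/3
α -> (α -> β) = 1/3 -> 2/3 = 1
α -> β = 1/3 -> 0 = 2/3
(α -> (α -> β)) -> (α -> β) = 1 -> 2/3 = 2/3
No assignment yields a value below 2/3, so this is the minimum.

2/3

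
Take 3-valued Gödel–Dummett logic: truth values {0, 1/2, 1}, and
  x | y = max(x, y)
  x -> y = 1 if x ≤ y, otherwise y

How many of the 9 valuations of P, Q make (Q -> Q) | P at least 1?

9

P = 0, Q = 0 ↦ 1  ≥
P = 0, Q = 1/2 ↦ 1  ≥
P = 0, Q = 1 ↦ 1  ≥
P = 1/2, Q = 0 ↦ 1  ≥
P = 1/2, Q = 1/2 ↦ 1  ≥
P = 1/2, Q = 1 ↦ 1  ≥
P = 1, Q = 0 ↦ 1  ≥
P = 1, Q = 1/2 ↦ 1  ≥
P = 1, Q = 1 ↦ 1  ≥
So 9 of the 9 assignments meet the threshold.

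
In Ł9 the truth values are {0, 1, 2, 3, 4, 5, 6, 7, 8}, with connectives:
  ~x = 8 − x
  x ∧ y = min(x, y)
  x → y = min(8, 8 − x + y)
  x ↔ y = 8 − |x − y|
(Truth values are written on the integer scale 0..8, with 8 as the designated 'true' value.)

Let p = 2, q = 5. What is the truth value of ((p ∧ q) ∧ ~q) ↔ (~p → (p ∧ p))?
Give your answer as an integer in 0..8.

p ∧ q = 2 ∧ 5 = 2
~q = ~5 = 3
(p ∧ q) ∧ ~q = 2 ∧ 3 = 2
~p = ~2 = 6
p ∧ p = 2 ∧ 2 = 2
~p → (p ∧ p) = 6 → 2 = 4
((p ∧ q) ∧ ~q) ↔ (~p → (p ∧ p)) = 2 ↔ 4 = 6

6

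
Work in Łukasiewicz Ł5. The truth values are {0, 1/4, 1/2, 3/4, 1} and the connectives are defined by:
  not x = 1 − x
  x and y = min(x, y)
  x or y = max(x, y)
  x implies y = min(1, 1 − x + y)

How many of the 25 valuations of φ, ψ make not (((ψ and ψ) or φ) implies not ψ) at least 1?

value 1: 5 assignments (counts)
value 3/4: 1 assignment
value 1/2: 5 assignments
value 1/4: 2 assignments
value 0: 12 assignments
So 5 of the 25 assignments meet the threshold.

5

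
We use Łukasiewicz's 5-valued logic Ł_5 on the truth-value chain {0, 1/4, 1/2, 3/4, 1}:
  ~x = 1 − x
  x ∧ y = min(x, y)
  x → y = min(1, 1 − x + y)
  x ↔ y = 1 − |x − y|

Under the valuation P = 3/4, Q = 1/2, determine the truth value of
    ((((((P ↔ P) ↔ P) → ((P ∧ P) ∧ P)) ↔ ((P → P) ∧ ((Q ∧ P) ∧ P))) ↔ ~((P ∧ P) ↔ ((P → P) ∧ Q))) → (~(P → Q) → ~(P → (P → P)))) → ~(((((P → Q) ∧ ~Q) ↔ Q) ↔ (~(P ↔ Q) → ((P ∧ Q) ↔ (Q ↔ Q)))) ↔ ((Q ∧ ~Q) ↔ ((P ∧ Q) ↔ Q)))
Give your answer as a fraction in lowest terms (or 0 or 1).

P ↔ P = 3/4 ↔ 3/4 = 1
(P ↔ P) ↔ P = 1 ↔ 3/4 = 3/4
P ∧ P = 3/4 ∧ 3/4 = 3/4
(P ∧ P) ∧ P = 3/4 ∧ 3/4 = 3/4
((P ↔ P) ↔ P) → ((P ∧ P) ∧ P) = 3/4 → 3/4 = 1
P → P = 3/4 → 3/4 = 1
Q ∧ P = 1/2 ∧ 3/4 = 1/2
(Q ∧ P) ∧ P = 1/2 ∧ 3/4 = 1/2
(P → P) ∧ ((Q ∧ P) ∧ P) = 1 ∧ 1/2 = 1/2
(((P ↔ P) ↔ P) → ((P ∧ P) ∧ P)) ↔ ((P → P) ∧ ((Q ∧ P) ∧ P)) = 1 ↔ 1/2 = 1/2
P ∧ P = 3/4 ∧ 3/4 = 3/4
P → P = 3/4 → 3/4 = 1
(P → P) ∧ Q = 1 ∧ 1/2 = 1/2
(P ∧ P) ↔ ((P → P) ∧ Q) = 3/4 ↔ 1/2 = 3/4
~((P ∧ P) ↔ ((P → P) ∧ Q)) = ~3/4 = 1/4
((((P ↔ P) ↔ P) → ((P ∧ P) ∧ P)) ↔ ((P → P) ∧ ((Q ∧ P) ∧ P))) ↔ ~((P ∧ P) ↔ ((P → P) ∧ Q)) = 1/2 ↔ 1/4 = 3/4
P → Q = 3/4 → 1/2 = 3/4
~(P → Q) = ~3/4 = 1/4
P → P = 3/4 → 3/4 = 1
P → (P → P) = 3/4 → 1 = 1
~(P → (P → P)) = ~1 = 0
~(P → Q) → ~(P → (P → P)) = 1/4 → 0 = 3/4
(((((P ↔ P) ↔ P) → ((P ∧ P) ∧ P)) ↔ ((P → P) ∧ ((Q ∧ P) ∧ P))) ↔ ~((P ∧ P) ↔ ((P → P) ∧ Q))) → (~(P → Q) → ~(P → (P → P))) = 3/4 → 3/4 = 1
P → Q = 3/4 → 1/2 = 3/4
~Q = ~1/2 = 1/2
(P → Q) ∧ ~Q = 3/4 ∧ 1/2 = 1/2
((P → Q) ∧ ~Q) ↔ Q = 1/2 ↔ 1/2 = 1
P ↔ Q = 3/4 ↔ 1/2 = 3/4
~(P ↔ Q) = ~3/4 = 1/4
P ∧ Q = 3/4 ∧ 1/2 = 1/2
Q ↔ Q = 1/2 ↔ 1/2 = 1
(P ∧ Q) ↔ (Q ↔ Q) = 1/2 ↔ 1 = 1/2
~(P ↔ Q) → ((P ∧ Q) ↔ (Q ↔ Q)) = 1/4 → 1/2 = 1
(((P → Q) ∧ ~Q) ↔ Q) ↔ (~(P ↔ Q) → ((P ∧ Q) ↔ (Q ↔ Q))) = 1 ↔ 1 = 1
~Q = ~1/2 = 1/2
Q ∧ ~Q = 1/2 ∧ 1/2 = 1/2
P ∧ Q = 3/4 ∧ 1/2 = 1/2
(P ∧ Q) ↔ Q = 1/2 ↔ 1/2 = 1
(Q ∧ ~Q) ↔ ((P ∧ Q) ↔ Q) = 1/2 ↔ 1 = 1/2
((((P → Q) ∧ ~Q) ↔ Q) ↔ (~(P ↔ Q) → ((P ∧ Q) ↔ (Q ↔ Q)))) ↔ ((Q ∧ ~Q) ↔ ((P ∧ Q) ↔ Q)) = 1 ↔ 1/2 = 1/2
~(((((P → Q) ∧ ~Q) ↔ Q) ↔ (~(P ↔ Q) → ((P ∧ Q) ↔ (Q ↔ Q)))) ↔ ((Q ∧ ~Q) ↔ ((P ∧ Q) ↔ Q))) = ~1/2 = 1/2
((((((P ↔ P) ↔ P) → ((P ∧ P) ∧ P)) ↔ ((P → P) ∧ ((Q ∧ P) ∧ P))) ↔ ~((P ∧ P) ↔ ((P → P) ∧ Q))) → (~(P → Q) → ~(P → (P → P)))) → ~(((((P → Q) ∧ ~Q) ↔ Q) ↔ (~(P ↔ Q) → ((P ∧ Q) ↔ (Q ↔ Q)))) ↔ ((Q ∧ ~Q) ↔ ((P ∧ Q) ↔ Q))) = 1 → 1/2 = 1/2

1/2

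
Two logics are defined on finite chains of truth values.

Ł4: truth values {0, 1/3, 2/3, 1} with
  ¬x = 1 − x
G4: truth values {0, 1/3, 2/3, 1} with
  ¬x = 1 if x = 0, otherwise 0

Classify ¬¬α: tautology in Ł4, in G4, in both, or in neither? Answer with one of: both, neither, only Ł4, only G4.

In Ł4: at α = 0 the value is 0 — not a tautology.
In G4: at α = 0 the value is 0 — not a tautology.

neither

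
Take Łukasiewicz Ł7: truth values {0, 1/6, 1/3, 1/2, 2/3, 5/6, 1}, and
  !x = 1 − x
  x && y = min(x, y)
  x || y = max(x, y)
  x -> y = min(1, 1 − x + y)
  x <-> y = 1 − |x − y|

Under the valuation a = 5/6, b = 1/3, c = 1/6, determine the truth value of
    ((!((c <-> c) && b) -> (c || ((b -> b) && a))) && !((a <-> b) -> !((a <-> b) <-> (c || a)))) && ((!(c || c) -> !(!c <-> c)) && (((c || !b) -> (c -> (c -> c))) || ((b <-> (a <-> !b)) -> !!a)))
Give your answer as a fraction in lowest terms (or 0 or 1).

1/6

c <-> c = 1/6 <-> 1/6 = 1
(c <-> c) && b = 1 && 1/3 = 1/3
!((c <-> c) && b) = !1/3 = 2/3
b -> b = 1/3 -> 1/3 = 1
(b -> b) && a = 1 && 5/6 = 5/6
c || ((b -> b) && a) = 1/6 || 5/6 = 5/6
!((c <-> c) && b) -> (c || ((b -> b) && a)) = 2/3 -> 5/6 = 1
a <-> b = 5/6 <-> 1/3 = 1/2
a <-> b = 5/6 <-> 1/3 = 1/2
c || a = 1/6 || 5/6 = 5/6
(a <-> b) <-> (c || a) = 1/2 <-> 5/6 = 2/3
!((a <-> b) <-> (c || a)) = !2/3 = 1/3
(a <-> b) -> !((a <-> b) <-> (c || a)) = 1/2 -> 1/3 = 5/6
!((a <-> b) -> !((a <-> b) <-> (c || a))) = !5/6 = 1/6
(!((c <-> c) && b) -> (c || ((b -> b) && a))) && !((a <-> b) -> !((a <-> b) <-> (c || a))) = 1 && 1/6 = 1/6
c || c = 1/6 || 1/6 = 1/6
!(c || c) = !1/6 = 5/6
!c = !1/6 = 5/6
!c <-> c = 5/6 <-> 1/6 = 1/3
!(!c <-> c) = !1/3 = 2/3
!(c || c) -> !(!c <-> c) = 5/6 -> 2/3 = 5/6
!b = !1/3 = 2/3
c || !b = 1/6 || 2/3 = 2/3
c -> c = 1/6 -> 1/6 = 1
c -> (c -> c) = 1/6 -> 1 = 1
(c || !b) -> (c -> (c -> c)) = 2/3 -> 1 = 1
!b = !1/3 = 2/3
a <-> !b = 5/6 <-> 2/3 = 5/6
b <-> (a <-> !b) = 1/3 <-> 5/6 = 1/2
!a = !5/6 = 1/6
!!a = !1/6 = 5/6
(b <-> (a <-> !b)) -> !!a = 1/2 -> 5/6 = 1
((c || !b) -> (c -> (c -> c))) || ((b <-> (a <-> !b)) -> !!a) = 1 || 1 = 1
(!(c || c) -> !(!c <-> c)) && (((c || !b) -> (c -> (c -> c))) || ((b <-> (a <-> !b)) -> !!a)) = 5/6 && 1 = 5/6
((!((c <-> c) && b) -> (c || ((b -> b) && a))) && !((a <-> b) -> !((a <-> b) <-> (c || a)))) && ((!(c || c) -> !(!c <-> c)) && (((c || !b) -> (c -> (c -> c))) || ((b <-> (a <-> !b)) -> !!a))) = 1/6 && 5/6 = 1/6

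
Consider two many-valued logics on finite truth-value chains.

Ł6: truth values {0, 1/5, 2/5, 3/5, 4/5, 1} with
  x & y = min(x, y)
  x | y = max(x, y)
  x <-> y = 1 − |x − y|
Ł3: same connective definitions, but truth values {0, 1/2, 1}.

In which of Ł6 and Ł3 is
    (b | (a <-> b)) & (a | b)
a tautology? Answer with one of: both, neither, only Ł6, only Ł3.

neither

In Ł6: at a = 0, b = 0 the value is 0 — not a tautology.
In Ł3: at a = 0, b = 0 the value is 0 — not a tautology.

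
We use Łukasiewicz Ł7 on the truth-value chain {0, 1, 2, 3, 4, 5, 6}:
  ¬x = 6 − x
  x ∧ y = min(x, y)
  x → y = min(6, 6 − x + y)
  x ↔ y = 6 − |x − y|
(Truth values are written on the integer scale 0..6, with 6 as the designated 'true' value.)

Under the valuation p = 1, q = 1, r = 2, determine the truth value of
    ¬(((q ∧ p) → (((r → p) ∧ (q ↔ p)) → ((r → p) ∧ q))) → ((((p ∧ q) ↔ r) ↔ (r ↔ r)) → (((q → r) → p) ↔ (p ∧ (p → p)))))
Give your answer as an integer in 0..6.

0

q ∧ p = 1 ∧ 1 = 1
r → p = 2 → 1 = 5
q ↔ p = 1 ↔ 1 = 6
(r → p) ∧ (q ↔ p) = 5 ∧ 6 = 5
r → p = 2 → 1 = 5
(r → p) ∧ q = 5 ∧ 1 = 1
((r → p) ∧ (q ↔ p)) → ((r → p) ∧ q) = 5 → 1 = 2
(q ∧ p) → (((r → p) ∧ (q ↔ p)) → ((r → p) ∧ q)) = 1 → 2 = 6
p ∧ q = 1 ∧ 1 = 1
(p ∧ q) ↔ r = 1 ↔ 2 = 5
r ↔ r = 2 ↔ 2 = 6
((p ∧ q) ↔ r) ↔ (r ↔ r) = 5 ↔ 6 = 5
q → r = 1 → 2 = 6
(q → r) → p = 6 → 1 = 1
p → p = 1 → 1 = 6
p ∧ (p → p) = 1 ∧ 6 = 1
((q → r) → p) ↔ (p ∧ (p → p)) = 1 ↔ 1 = 6
(((p ∧ q) ↔ r) ↔ (r ↔ r)) → (((q → r) → p) ↔ (p ∧ (p → p))) = 5 → 6 = 6
((q ∧ p) → (((r → p) ∧ (q ↔ p)) → ((r → p) ∧ q))) → ((((p ∧ q) ↔ r) ↔ (r ↔ r)) → (((q → r) → p) ↔ (p ∧ (p → p)))) = 6 → 6 = 6
¬(((q ∧ p) → (((r → p) ∧ (q ↔ p)) → ((r → p) ∧ q))) → ((((p ∧ q) ↔ r) ↔ (r ↔ r)) → (((q → r) → p) ↔ (p ∧ (p → p))))) = ¬6 = 0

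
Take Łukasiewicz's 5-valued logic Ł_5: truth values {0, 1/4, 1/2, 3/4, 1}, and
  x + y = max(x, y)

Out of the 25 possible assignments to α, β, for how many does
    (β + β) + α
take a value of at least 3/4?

16

value 1: 9 assignments (counts)
value 3/4: 7 assignments (counts)
value 1/2: 5 assignments
value 1/4: 3 assignments
value 0: 1 assignment
So 16 of the 25 assignments meet the threshold.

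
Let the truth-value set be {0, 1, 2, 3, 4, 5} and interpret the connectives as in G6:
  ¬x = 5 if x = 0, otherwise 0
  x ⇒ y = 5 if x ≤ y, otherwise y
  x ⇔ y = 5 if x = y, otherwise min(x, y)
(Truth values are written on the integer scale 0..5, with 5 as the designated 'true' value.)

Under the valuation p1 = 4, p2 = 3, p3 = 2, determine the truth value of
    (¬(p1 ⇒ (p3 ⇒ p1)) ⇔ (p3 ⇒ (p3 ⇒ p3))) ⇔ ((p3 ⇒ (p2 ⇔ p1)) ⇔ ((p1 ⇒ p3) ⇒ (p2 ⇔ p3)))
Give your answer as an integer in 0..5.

0

p3 ⇒ p1 = 2 ⇒ 4 = 5
p1 ⇒ (p3 ⇒ p1) = 4 ⇒ 5 = 5
¬(p1 ⇒ (p3 ⇒ p1)) = ¬5 = 0
p3 ⇒ p3 = 2 ⇒ 2 = 5
p3 ⇒ (p3 ⇒ p3) = 2 ⇒ 5 = 5
¬(p1 ⇒ (p3 ⇒ p1)) ⇔ (p3 ⇒ (p3 ⇒ p3)) = 0 ⇔ 5 = 0
p2 ⇔ p1 = 3 ⇔ 4 = 3
p3 ⇒ (p2 ⇔ p1) = 2 ⇒ 3 = 5
p1 ⇒ p3 = 4 ⇒ 2 = 2
p2 ⇔ p3 = 3 ⇔ 2 = 2
(p1 ⇒ p3) ⇒ (p2 ⇔ p3) = 2 ⇒ 2 = 5
(p3 ⇒ (p2 ⇔ p1)) ⇔ ((p1 ⇒ p3) ⇒ (p2 ⇔ p3)) = 5 ⇔ 5 = 5
(¬(p1 ⇒ (p3 ⇒ p1)) ⇔ (p3 ⇒ (p3 ⇒ p3))) ⇔ ((p3 ⇒ (p2 ⇔ p1)) ⇔ ((p1 ⇒ p3) ⇒ (p2 ⇔ p3))) = 0 ⇔ 5 = 0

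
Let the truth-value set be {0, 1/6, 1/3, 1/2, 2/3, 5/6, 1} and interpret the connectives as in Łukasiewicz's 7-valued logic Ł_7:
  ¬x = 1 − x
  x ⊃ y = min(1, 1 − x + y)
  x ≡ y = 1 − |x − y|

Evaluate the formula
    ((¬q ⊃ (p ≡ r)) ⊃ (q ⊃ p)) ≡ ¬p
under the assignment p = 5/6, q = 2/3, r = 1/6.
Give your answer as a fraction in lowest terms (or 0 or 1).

1/6

¬q = ¬2/3 = 1/3
p ≡ r = 5/6 ≡ 1/6 = 1/3
¬q ⊃ (p ≡ r) = 1/3 ⊃ 1/3 = 1
q ⊃ p = 2/3 ⊃ 5/6 = 1
(¬q ⊃ (p ≡ r)) ⊃ (q ⊃ p) = 1 ⊃ 1 = 1
¬p = ¬5/6 = 1/6
((¬q ⊃ (p ≡ r)) ⊃ (q ⊃ p)) ≡ ¬p = 1 ≡ 1/6 = 1/6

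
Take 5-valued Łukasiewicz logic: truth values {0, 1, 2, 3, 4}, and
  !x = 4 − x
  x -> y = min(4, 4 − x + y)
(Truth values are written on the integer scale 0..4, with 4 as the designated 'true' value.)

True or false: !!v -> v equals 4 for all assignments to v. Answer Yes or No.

v = 0 ↦ 4
v = 1 ↦ 4
v = 2 ↦ 4
v = 3 ↦ 4
v = 4 ↦ 4
Every assignment gives a value ≥ 4.

Yes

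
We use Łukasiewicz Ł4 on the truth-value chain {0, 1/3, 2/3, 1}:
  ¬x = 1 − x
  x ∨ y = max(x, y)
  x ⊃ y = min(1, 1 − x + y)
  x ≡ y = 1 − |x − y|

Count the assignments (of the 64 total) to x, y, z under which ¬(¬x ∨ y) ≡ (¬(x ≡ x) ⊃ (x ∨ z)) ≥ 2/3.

16

value 1: 4 assignments (counts)
value 2/3: 12 assignments (counts)
value 1/3: 20 assignments
value 0: 28 assignments
So 16 of the 64 assignments meet the threshold.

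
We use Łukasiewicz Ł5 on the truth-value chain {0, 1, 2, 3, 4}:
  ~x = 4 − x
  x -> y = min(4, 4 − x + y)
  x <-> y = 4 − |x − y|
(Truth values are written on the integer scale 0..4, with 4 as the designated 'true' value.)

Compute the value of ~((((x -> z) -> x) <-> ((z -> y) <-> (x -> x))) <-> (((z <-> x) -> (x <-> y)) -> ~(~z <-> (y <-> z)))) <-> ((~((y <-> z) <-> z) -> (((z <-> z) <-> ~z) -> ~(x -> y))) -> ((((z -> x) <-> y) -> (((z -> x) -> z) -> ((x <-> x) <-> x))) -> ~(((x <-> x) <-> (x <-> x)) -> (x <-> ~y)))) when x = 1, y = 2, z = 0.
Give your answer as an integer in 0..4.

1

x -> z = 1 -> 0 = 3
(x -> z) -> x = 3 -> 1 = 2
z -> y = 0 -> 2 = 4
x -> x = 1 -> 1 = 4
(z -> y) <-> (x -> x) = 4 <-> 4 = 4
((x -> z) -> x) <-> ((z -> y) <-> (x -> x)) = 2 <-> 4 = 2
z <-> x = 0 <-> 1 = 3
x <-> y = 1 <-> 2 = 3
(z <-> x) -> (x <-> y) = 3 -> 3 = 4
~z = ~0 = 4
y <-> z = 2 <-> 0 = 2
~z <-> (y <-> z) = 4 <-> 2 = 2
~(~z <-> (y <-> z)) = ~2 = 2
((z <-> x) -> (x <-> y)) -> ~(~z <-> (y <-> z)) = 4 -> 2 = 2
(((x -> z) -> x) <-> ((z -> y) <-> (x -> x))) <-> (((z <-> x) -> (x <-> y)) -> ~(~z <-> (y <-> z))) = 2 <-> 2 = 4
~((((x -> z) -> x) <-> ((z -> y) <-> (x -> x))) <-> (((z <-> x) -> (x <-> y)) -> ~(~z <-> (y <-> z)))) = ~4 = 0
y <-> z = 2 <-> 0 = 2
(y <-> z) <-> z = 2 <-> 0 = 2
~((y <-> z) <-> z) = ~2 = 2
z <-> z = 0 <-> 0 = 4
~z = ~0 = 4
(z <-> z) <-> ~z = 4 <-> 4 = 4
x -> y = 1 -> 2 = 4
~(x -> y) = ~4 = 0
((z <-> z) <-> ~z) -> ~(x -> y) = 4 -> 0 = 0
~((y <-> z) <-> z) -> (((z <-> z) <-> ~z) -> ~(x -> y)) = 2 -> 0 = 2
z -> x = 0 -> 1 = 4
(z -> x) <-> y = 4 <-> 2 = 2
z -> x = 0 -> 1 = 4
(z -> x) -> z = 4 -> 0 = 0
x <-> x = 1 <-> 1 = 4
(x <-> x) <-> x = 4 <-> 1 = 1
((z -> x) -> z) -> ((x <-> x) <-> x) = 0 -> 1 = 4
((z -> x) <-> y) -> (((z -> x) -> z) -> ((x <-> x) <-> x)) = 2 -> 4 = 4
x <-> x = 1 <-> 1 = 4
x <-> x = 1 <-> 1 = 4
(x <-> x) <-> (x <-> x) = 4 <-> 4 = 4
~y = ~2 = 2
x <-> ~y = 1 <-> 2 = 3
((x <-> x) <-> (x <-> x)) -> (x <-> ~y) = 4 -> 3 = 3
~(((x <-> x) <-> (x <-> x)) -> (x <-> ~y)) = ~3 = 1
(((z -> x) <-> y) -> (((z -> x) -> z) -> ((x <-> x) <-> x))) -> ~(((x <-> x) <-> (x <-> x)) -> (x <-> ~y)) = 4 -> 1 = 1
(~((y <-> z) <-> z) -> (((z <-> z) <-> ~z) -> ~(x -> y))) -> ((((z -> x) <-> y) -> (((z -> x) -> z) -> ((x <-> x) <-> x))) -> ~(((x <-> x) <-> (x <-> x)) -> (x <-> ~y))) = 2 -> 1 = 3
~((((x -> z) -> x) <-> ((z -> y) <-> (x -> x))) <-> (((z <-> x) -> (x <-> y)) -> ~(~z <-> (y <-> z)))) <-> ((~((y <-> z) <-> z) -> (((z <-> z) <-> ~z) -> ~(x -> y))) -> ((((z -> x) <-> y) -> (((z -> x) -> z) -> ((x <-> x) <-> x))) -> ~(((x <-> x) <-> (x <-> x)) -> (x <-> ~y)))) = 0 <-> 3 = 1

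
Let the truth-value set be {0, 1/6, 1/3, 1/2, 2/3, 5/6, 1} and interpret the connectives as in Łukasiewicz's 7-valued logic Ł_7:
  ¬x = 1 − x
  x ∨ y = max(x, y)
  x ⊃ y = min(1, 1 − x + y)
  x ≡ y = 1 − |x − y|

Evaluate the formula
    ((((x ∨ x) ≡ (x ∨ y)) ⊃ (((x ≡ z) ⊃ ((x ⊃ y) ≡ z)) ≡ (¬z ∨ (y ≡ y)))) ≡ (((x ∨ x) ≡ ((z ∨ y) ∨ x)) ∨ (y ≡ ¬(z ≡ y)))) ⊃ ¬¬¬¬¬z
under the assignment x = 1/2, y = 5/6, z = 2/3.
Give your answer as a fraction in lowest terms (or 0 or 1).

2/3

x ∨ x = 1/2 ∨ 1/2 = 1/2
x ∨ y = 1/2 ∨ 5/6 = 5/6
(x ∨ x) ≡ (x ∨ y) = 1/2 ≡ 5/6 = 2/3
x ≡ z = 1/2 ≡ 2/3 = 5/6
x ⊃ y = 1/2 ⊃ 5/6 = 1
(x ⊃ y) ≡ z = 1 ≡ 2/3 = 2/3
(x ≡ z) ⊃ ((x ⊃ y) ≡ z) = 5/6 ⊃ 2/3 = 5/6
¬z = ¬2/3 = 1/3
y ≡ y = 5/6 ≡ 5/6 = 1
¬z ∨ (y ≡ y) = 1/3 ∨ 1 = 1
((x ≡ z) ⊃ ((x ⊃ y) ≡ z)) ≡ (¬z ∨ (y ≡ y)) = 5/6 ≡ 1 = 5/6
((x ∨ x) ≡ (x ∨ y)) ⊃ (((x ≡ z) ⊃ ((x ⊃ y) ≡ z)) ≡ (¬z ∨ (y ≡ y))) = 2/3 ⊃ 5/6 = 1
x ∨ x = 1/2 ∨ 1/2 = 1/2
z ∨ y = 2/3 ∨ 5/6 = 5/6
(z ∨ y) ∨ x = 5/6 ∨ 1/2 = 5/6
(x ∨ x) ≡ ((z ∨ y) ∨ x) = 1/2 ≡ 5/6 = 2/3
z ≡ y = 2/3 ≡ 5/6 = 5/6
¬(z ≡ y) = ¬5/6 = 1/6
y ≡ ¬(z ≡ y) = 5/6 ≡ 1/6 = 1/3
((x ∨ x) ≡ ((z ∨ y) ∨ x)) ∨ (y ≡ ¬(z ≡ y)) = 2/3 ∨ 1/3 = 2/3
(((x ∨ x) ≡ (x ∨ y)) ⊃ (((x ≡ z) ⊃ ((x ⊃ y) ≡ z)) ≡ (¬z ∨ (y ≡ y)))) ≡ (((x ∨ x) ≡ ((z ∨ y) ∨ x)) ∨ (y ≡ ¬(z ≡ y))) = 1 ≡ 2/3 = 2/3
¬z = ¬2/3 = 1/3
¬¬z = ¬1/3 = 2/3
¬¬¬z = ¬2/3 = 1/3
¬¬¬¬z = ¬1/3 = 2/3
¬¬¬¬¬z = ¬2/3 = 1/3
((((x ∨ x) ≡ (x ∨ y)) ⊃ (((x ≡ z) ⊃ ((x ⊃ y) ≡ z)) ≡ (¬z ∨ (y ≡ y)))) ≡ (((x ∨ x) ≡ ((z ∨ y) ∨ x)) ∨ (y ≡ ¬(z ≡ y)))) ⊃ ¬¬¬¬¬z = 2/3 ⊃ 1/3 = 2/3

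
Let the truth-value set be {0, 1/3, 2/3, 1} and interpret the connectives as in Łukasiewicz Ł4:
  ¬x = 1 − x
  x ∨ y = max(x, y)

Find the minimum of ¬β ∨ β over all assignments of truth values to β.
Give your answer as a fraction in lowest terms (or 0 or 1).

Take β = 1/3:
¬β = ¬1/3 = 2/3
¬β ∨ β = 2/3 ∨ 1/3 = 2/3
No assignment yields a value below 2/3, so this is the minimum.

2/3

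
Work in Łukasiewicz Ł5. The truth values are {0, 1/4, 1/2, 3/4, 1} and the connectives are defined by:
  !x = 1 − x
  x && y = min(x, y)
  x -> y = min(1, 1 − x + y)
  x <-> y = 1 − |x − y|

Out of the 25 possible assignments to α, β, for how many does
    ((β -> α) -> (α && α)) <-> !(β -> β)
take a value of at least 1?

1

value 1: 1 assignment (counts)
value 3/4: 3 assignments
value 1/2: 5 assignments
value 1/4: 7 assignments
value 0: 9 assignments
So 1 of the 25 assignments meets the threshold.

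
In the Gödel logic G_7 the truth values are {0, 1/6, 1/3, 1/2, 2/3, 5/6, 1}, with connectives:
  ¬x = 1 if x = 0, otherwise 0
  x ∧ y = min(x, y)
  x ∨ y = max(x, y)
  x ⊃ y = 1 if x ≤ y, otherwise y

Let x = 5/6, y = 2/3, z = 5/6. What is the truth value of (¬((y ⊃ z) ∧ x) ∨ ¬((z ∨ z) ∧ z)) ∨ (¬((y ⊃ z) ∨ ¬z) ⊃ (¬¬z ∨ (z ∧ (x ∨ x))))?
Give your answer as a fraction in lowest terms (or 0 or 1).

1

y ⊃ z = 2/3 ⊃ 5/6 = 1
(y ⊃ z) ∧ x = 1 ∧ 5/6 = 5/6
¬((y ⊃ z) ∧ x) = ¬5/6 = 0
z ∨ z = 5/6 ∨ 5/6 = 5/6
(z ∨ z) ∧ z = 5/6 ∧ 5/6 = 5/6
¬((z ∨ z) ∧ z) = ¬5/6 = 0
¬((y ⊃ z) ∧ x) ∨ ¬((z ∨ z) ∧ z) = 0 ∨ 0 = 0
y ⊃ z = 2/3 ⊃ 5/6 = 1
¬z = ¬5/6 = 0
(y ⊃ z) ∨ ¬z = 1 ∨ 0 = 1
¬((y ⊃ z) ∨ ¬z) = ¬1 = 0
¬z = ¬5/6 = 0
¬¬z = ¬0 = 1
x ∨ x = 5/6 ∨ 5/6 = 5/6
z ∧ (x ∨ x) = 5/6 ∧ 5/6 = 5/6
¬¬z ∨ (z ∧ (x ∨ x)) = 1 ∨ 5/6 = 1
¬((y ⊃ z) ∨ ¬z) ⊃ (¬¬z ∨ (z ∧ (x ∨ x))) = 0 ⊃ 1 = 1
(¬((y ⊃ z) ∧ x) ∨ ¬((z ∨ z) ∧ z)) ∨ (¬((y ⊃ z) ∨ ¬z) ⊃ (¬¬z ∨ (z ∧ (x ∨ x)))) = 0 ∨ 1 = 1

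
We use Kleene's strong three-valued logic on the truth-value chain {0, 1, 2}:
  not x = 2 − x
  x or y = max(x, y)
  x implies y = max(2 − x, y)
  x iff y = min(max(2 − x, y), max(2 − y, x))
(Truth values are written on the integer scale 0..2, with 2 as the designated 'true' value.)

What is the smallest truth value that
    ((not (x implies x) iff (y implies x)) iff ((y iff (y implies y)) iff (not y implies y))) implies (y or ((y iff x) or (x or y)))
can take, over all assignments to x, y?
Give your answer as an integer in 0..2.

Take x = 0, y = 1:
x implies x = 0 implies 0 = 2
not (x implies x) = not 2 = 0
y implies x = 1 implies 0 = 1
not (x implies x) iff (y implies x) = 0 iff 1 = 1
y implies y = 1 implies 1 = 1
y iff (y implies y) = 1 iff 1 = 1
not y = not 1 = 1
not y implies y = 1 implies 1 = 1
(y iff (y implies y)) iff (not y implies y) = 1 iff 1 = 1
(not (x implies x) iff (y implies x)) iff ((y iff (y implies y)) iff (not y implies y)) = 1 iff 1 = 1
y iff x = 1 iff 0 = 1
x or y = 0 or 1 = 1
(y iff x) or (x or y) = 1 or 1 = 1
y or ((y iff x) or (x or y)) = 1 or 1 = 1
((not (x implies x) iff (y implies x)) iff ((y iff (y implies y)) iff (not y implies y))) implies (y or ((y iff x) or (x or y))) = 1 implies 1 = 1
No assignment yields a value below 1, so this is the minimum.

1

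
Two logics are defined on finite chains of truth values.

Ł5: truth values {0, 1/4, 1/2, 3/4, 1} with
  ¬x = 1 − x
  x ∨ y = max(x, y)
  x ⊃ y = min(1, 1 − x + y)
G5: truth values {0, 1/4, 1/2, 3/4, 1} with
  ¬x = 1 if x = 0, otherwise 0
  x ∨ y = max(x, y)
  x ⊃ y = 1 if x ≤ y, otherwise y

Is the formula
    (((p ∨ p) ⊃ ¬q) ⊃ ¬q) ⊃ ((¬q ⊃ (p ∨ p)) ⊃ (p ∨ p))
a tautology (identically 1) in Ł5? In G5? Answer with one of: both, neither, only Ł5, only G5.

In Ł5: every assignment gives 1 — tautology.
In G5: at p = 1/4, q = 1/4 the value is 1/4 — not a tautology.

only Ł5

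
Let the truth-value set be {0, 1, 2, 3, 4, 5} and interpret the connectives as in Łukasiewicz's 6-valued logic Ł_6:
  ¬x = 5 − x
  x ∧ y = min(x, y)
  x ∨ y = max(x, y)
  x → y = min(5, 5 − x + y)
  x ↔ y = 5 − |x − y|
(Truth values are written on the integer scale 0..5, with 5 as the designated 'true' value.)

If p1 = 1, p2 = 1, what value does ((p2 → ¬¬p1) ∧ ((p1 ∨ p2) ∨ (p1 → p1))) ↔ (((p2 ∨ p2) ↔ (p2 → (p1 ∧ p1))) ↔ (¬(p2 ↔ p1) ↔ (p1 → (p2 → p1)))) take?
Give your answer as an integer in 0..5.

¬p1 = ¬1 = 4
¬¬p1 = ¬4 = 1
p2 → ¬¬p1 = 1 → 1 = 5
p1 ∨ p2 = 1 ∨ 1 = 1
p1 → p1 = 1 → 1 = 5
(p1 ∨ p2) ∨ (p1 → p1) = 1 ∨ 5 = 5
(p2 → ¬¬p1) ∧ ((p1 ∨ p2) ∨ (p1 → p1)) = 5 ∧ 5 = 5
p2 ∨ p2 = 1 ∨ 1 = 1
p1 ∧ p1 = 1 ∧ 1 = 1
p2 → (p1 ∧ p1) = 1 → 1 = 5
(p2 ∨ p2) ↔ (p2 → (p1 ∧ p1)) = 1 ↔ 5 = 1
p2 ↔ p1 = 1 ↔ 1 = 5
¬(p2 ↔ p1) = ¬5 = 0
p2 → p1 = 1 → 1 = 5
p1 → (p2 → p1) = 1 → 5 = 5
¬(p2 ↔ p1) ↔ (p1 → (p2 → p1)) = 0 ↔ 5 = 0
((p2 ∨ p2) ↔ (p2 → (p1 ∧ p1))) ↔ (¬(p2 ↔ p1) ↔ (p1 → (p2 → p1))) = 1 ↔ 0 = 4
((p2 → ¬¬p1) ∧ ((p1 ∨ p2) ∨ (p1 → p1))) ↔ (((p2 ∨ p2) ↔ (p2 → (p1 ∧ p1))) ↔ (¬(p2 ↔ p1) ↔ (p1 → (p2 → p1)))) = 5 ↔ 4 = 4

4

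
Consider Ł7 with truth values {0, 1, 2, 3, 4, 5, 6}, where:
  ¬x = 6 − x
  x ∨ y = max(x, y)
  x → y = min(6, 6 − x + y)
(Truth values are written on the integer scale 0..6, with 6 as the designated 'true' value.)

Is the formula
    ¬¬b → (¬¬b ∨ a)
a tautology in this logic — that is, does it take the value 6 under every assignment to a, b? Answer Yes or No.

Yes

At a = 1, b = 0, for instance:
¬b = ¬0 = 6
¬¬b = ¬6 = 0
¬¬b ∨ a = 0 ∨ 1 = 1
¬¬b → (¬¬b ∨ a) = 0 → 1 = 6
and checking the remaining 48 assignments likewise gives ≥ 6 in every case.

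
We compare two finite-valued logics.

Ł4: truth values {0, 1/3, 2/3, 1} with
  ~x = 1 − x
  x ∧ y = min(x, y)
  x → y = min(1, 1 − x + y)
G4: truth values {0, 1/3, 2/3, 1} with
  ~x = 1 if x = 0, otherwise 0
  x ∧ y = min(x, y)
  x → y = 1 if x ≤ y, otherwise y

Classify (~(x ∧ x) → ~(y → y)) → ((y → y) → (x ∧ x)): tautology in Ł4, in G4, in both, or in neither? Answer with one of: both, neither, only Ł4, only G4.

In Ł4: every assignment gives 1 — tautology.
In G4: at x = 1/3, y = 0 the value is 1/3 — not a tautology.

only Ł4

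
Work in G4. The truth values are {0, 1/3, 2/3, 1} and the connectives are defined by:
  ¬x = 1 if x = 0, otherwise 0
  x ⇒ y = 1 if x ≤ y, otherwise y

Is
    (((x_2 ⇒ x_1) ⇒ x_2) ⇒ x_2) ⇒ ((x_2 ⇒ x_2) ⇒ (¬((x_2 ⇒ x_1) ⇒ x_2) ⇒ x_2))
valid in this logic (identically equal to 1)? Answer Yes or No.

Counterexample: take x_1 = 0, x_2 = 0.
x_2 ⇒ x_1 = 0 ⇒ 0 = 1
(x_2 ⇒ x_1) ⇒ x_2 = 1 ⇒ 0 = 0
((x_2 ⇒ x_1) ⇒ x_2) ⇒ x_2 = 0 ⇒ 0 = 1
x_2 ⇒ x_2 = 0 ⇒ 0 = 1
x_2 ⇒ x_1 = 0 ⇒ 0 = 1
(x_2 ⇒ x_1) ⇒ x_2 = 1 ⇒ 0 = 0
¬((x_2 ⇒ x_1) ⇒ x_2) = ¬0 = 1
¬((x_2 ⇒ x_1) ⇒ x_2) ⇒ x_2 = 1 ⇒ 0 = 0
(x_2 ⇒ x_2) ⇒ (¬((x_2 ⇒ x_1) ⇒ x_2) ⇒ x_2) = 1 ⇒ 0 = 0
(((x_2 ⇒ x_1) ⇒ x_2) ⇒ x_2) ⇒ ((x_2 ⇒ x_2) ⇒ (¬((x_2 ⇒ x_1) ⇒ x_2) ⇒ x_2)) = 1 ⇒ 0 = 0
This gives 0 ≠ 1.

No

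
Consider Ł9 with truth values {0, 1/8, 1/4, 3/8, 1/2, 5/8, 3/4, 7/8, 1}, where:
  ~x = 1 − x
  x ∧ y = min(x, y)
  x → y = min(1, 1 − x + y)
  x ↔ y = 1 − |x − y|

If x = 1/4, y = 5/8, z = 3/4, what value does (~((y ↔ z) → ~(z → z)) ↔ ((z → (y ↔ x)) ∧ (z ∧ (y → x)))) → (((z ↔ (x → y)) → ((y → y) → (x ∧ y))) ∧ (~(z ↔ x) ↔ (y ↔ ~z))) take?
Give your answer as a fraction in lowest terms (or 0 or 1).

3/4

y ↔ z = 5/8 ↔ 3/4 = 7/8
z → z = 3/4 → 3/4 = 1
~(z → z) = ~1 = 0
(y ↔ z) → ~(z → z) = 7/8 → 0 = 1/8
~((y ↔ z) → ~(z → z)) = ~1/8 = 7/8
y ↔ x = 5/8 ↔ 1/4 = 5/8
z → (y ↔ x) = 3/4 → 5/8 = 7/8
y → x = 5/8 → 1/4 = 5/8
z ∧ (y → x) = 3/4 ∧ 5/8 = 5/8
(z → (y ↔ x)) ∧ (z ∧ (y → x)) = 7/8 ∧ 5/8 = 5/8
~((y ↔ z) → ~(z → z)) ↔ ((z → (y ↔ x)) ∧ (z ∧ (y → x))) = 7/8 ↔ 5/8 = 3/4
x → y = 1/4 → 5/8 = 1
z ↔ (x → y) = 3/4 ↔ 1 = 3/4
y → y = 5/8 → 5/8 = 1
x ∧ y = 1/4 ∧ 5/8 = 1/4
(y → y) → (x ∧ y) = 1 → 1/4 = 1/4
(z ↔ (x → y)) → ((y → y) → (x ∧ y)) = 3/4 → 1/4 = 1/2
z ↔ x = 3/4 ↔ 1/4 = 1/2
~(z ↔ x) = ~1/2 = 1/2
~z = ~3/4 = 1/4
y ↔ ~z = 5/8 ↔ 1/4 = 5/8
~(z ↔ x) ↔ (y ↔ ~z) = 1/2 ↔ 5/8 = 7/8
((z ↔ (x → y)) → ((y → y) → (x ∧ y))) ∧ (~(z ↔ x) ↔ (y ↔ ~z)) = 1/2 ∧ 7/8 = 1/2
(~((y ↔ z) → ~(z → z)) ↔ ((z → (y ↔ x)) ∧ (z ∧ (y → x)))) → (((z ↔ (x → y)) → ((y → y) → (x ∧ y))) ∧ (~(z ↔ x) ↔ (y ↔ ~z))) = 3/4 → 1/2 = 3/4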